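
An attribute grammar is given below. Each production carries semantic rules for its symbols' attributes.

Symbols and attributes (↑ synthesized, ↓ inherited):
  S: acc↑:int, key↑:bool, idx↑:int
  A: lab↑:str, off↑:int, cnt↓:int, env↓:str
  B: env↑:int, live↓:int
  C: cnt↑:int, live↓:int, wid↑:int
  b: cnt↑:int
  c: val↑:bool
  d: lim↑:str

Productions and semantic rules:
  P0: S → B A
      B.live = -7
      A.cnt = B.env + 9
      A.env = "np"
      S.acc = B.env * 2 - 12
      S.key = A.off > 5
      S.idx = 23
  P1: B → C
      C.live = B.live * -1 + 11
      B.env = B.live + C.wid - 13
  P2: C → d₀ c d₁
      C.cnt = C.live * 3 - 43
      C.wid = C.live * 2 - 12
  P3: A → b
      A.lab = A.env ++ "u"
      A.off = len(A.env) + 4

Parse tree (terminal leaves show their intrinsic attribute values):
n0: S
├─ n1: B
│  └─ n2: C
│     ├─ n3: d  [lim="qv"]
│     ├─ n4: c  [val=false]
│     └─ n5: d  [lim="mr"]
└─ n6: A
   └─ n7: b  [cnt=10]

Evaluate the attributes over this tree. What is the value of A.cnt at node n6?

13

1. n1.live = -7  [-7]
2. n2.live = 18  [B.live * -1 + 11]
3. n3.lim = "qv"  [terminal]
4. n4.val = false  [terminal]
5. n5.lim = "mr"  [terminal]
6. n2.cnt = 11  [C.live * 3 - 43]
7. n2.wid = 24  [C.live * 2 - 12]
8. n1.env = 4  [B.live + C.wid - 13]
9. n6.cnt = 13  [B.env + 9]
10. n6.env = "np"  ["np"]
11. n7.cnt = 10  [terminal]
12. n6.lab = "npu"  [A.env ++ "u"]
13. n6.off = 6  [len(A.env) + 4]
14. n0.acc = -4  [B.env * 2 - 12]
15. n0.key = true  [A.off > 5]
16. n0.idx = 23  [23]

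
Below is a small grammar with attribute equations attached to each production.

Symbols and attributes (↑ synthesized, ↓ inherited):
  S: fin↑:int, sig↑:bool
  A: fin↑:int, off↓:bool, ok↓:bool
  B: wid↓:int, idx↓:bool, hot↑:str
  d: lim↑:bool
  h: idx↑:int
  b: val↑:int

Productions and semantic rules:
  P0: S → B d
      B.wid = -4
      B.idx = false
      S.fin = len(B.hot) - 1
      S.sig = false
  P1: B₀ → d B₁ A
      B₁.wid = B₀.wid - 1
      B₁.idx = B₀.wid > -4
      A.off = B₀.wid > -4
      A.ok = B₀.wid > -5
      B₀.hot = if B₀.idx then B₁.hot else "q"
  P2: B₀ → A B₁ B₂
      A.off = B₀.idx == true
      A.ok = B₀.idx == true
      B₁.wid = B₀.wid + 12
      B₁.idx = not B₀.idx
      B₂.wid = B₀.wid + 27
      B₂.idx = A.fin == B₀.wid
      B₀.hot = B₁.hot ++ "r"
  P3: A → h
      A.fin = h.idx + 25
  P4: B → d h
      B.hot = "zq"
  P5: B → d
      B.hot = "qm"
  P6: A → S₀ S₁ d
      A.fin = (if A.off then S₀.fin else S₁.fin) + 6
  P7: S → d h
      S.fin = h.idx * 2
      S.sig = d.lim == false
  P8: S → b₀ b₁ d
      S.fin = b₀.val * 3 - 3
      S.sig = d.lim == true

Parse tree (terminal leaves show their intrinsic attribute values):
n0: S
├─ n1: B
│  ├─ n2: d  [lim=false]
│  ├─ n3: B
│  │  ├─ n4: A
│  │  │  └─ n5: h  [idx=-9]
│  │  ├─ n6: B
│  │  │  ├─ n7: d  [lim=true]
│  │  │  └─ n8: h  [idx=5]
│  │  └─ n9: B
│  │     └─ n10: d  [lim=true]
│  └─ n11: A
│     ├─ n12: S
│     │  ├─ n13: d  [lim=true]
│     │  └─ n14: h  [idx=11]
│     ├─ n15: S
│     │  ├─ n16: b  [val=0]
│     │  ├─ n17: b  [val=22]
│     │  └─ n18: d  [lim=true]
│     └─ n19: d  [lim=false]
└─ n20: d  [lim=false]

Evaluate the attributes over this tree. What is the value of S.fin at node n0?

1. n1.wid = -4  [-4]
2. n1.idx = false  [false]
3. n2.lim = false  [terminal]
4. n3.wid = -5  [B₀.wid - 1]
5. n3.idx = false  [B₀.wid > -4]
6. n4.off = false  [B₀.idx == true]
7. n4.ok = false  [B₀.idx == true]
8. n5.idx = -9  [terminal]
9. n4.fin = 16  [h.idx + 25]
10. n6.wid = 7  [B₀.wid + 12]
11. n6.idx = true  [not B₀.idx]
12. n7.lim = true  [terminal]
13. n8.idx = 5  [terminal]
14. n6.hot = "zq"  ["zq"]
15. n9.wid = 22  [B₀.wid + 27]
16. n9.idx = false  [A.fin == B₀.wid]
17. n10.lim = true  [terminal]
18. n9.hot = "qm"  ["qm"]
19. n3.hot = "zqr"  [B₁.hot ++ "r"]
20. n11.off = false  [B₀.wid > -4]
21. n11.ok = true  [B₀.wid > -5]
22. n13.lim = true  [terminal]
23. n14.idx = 11  [terminal]
24. n12.fin = 22  [h.idx * 2]
25. n12.sig = false  [d.lim == false]
26. n16.val = 0  [terminal]
27. n17.val = 22  [terminal]
28. n18.lim = true  [terminal]
29. n15.fin = -3  [b₀.val * 3 - 3]
30. n15.sig = true  [d.lim == true]
31. n19.lim = false  [terminal]
32. n11.fin = 3  [(if A.off then S₀.fin else S₁.fin) + 6]
33. n1.hot = "q"  [if B₀.idx then B₁.hot else "q"]
34. n20.lim = false  [terminal]
35. n0.fin = 0  [len(B.hot) - 1]
36. n0.sig = false  [false]

0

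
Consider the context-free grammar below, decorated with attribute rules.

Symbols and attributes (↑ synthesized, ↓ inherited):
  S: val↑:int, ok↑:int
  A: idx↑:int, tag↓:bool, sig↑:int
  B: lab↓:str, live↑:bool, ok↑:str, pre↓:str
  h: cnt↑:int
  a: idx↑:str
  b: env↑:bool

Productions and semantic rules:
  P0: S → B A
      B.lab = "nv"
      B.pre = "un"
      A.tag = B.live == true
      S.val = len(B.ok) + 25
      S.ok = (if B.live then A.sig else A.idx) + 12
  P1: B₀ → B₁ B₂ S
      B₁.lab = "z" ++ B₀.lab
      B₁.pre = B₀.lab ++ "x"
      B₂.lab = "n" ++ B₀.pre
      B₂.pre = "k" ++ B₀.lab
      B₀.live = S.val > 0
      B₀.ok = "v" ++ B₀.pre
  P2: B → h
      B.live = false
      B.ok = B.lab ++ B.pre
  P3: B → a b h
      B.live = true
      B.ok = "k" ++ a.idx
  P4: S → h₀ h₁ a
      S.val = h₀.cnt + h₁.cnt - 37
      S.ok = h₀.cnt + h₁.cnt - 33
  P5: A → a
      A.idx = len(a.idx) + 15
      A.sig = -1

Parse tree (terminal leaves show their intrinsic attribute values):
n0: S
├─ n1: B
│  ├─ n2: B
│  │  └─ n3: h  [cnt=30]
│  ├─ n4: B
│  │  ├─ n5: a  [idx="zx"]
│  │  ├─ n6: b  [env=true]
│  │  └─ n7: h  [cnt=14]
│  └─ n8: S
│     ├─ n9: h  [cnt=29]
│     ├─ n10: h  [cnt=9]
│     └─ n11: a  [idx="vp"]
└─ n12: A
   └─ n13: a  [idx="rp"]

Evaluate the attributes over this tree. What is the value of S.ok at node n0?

1. n1.lab = "nv"  ["nv"]
2. n1.pre = "un"  ["un"]
3. n2.lab = "znv"  ["z" ++ B₀.lab]
4. n2.pre = "nvx"  [B₀.lab ++ "x"]
5. n3.cnt = 30  [terminal]
6. n2.live = false  [false]
7. n2.ok = "znvnvx"  [B.lab ++ B.pre]
8. n4.lab = "nun"  ["n" ++ B₀.pre]
9. n4.pre = "knv"  ["k" ++ B₀.lab]
10. n5.idx = "zx"  [terminal]
11. n6.env = true  [terminal]
12. n7.cnt = 14  [terminal]
13. n4.live = true  [true]
14. n4.ok = "kzx"  ["k" ++ a.idx]
15. n9.cnt = 29  [terminal]
16. n10.cnt = 9  [terminal]
17. n11.idx = "vp"  [terminal]
18. n8.val = 1  [h₀.cnt + h₁.cnt - 37]
19. n8.ok = 5  [h₀.cnt + h₁.cnt - 33]
20. n1.live = true  [S.val > 0]
21. n1.ok = "vun"  ["v" ++ B₀.pre]
22. n12.tag = true  [B.live == true]
23. n13.idx = "rp"  [terminal]
24. n12.idx = 17  [len(a.idx) + 15]
25. n12.sig = -1  [-1]
26. n0.val = 28  [len(B.ok) + 25]
27. n0.ok = 11  [(if B.live then A.sig else A.idx) + 12]

11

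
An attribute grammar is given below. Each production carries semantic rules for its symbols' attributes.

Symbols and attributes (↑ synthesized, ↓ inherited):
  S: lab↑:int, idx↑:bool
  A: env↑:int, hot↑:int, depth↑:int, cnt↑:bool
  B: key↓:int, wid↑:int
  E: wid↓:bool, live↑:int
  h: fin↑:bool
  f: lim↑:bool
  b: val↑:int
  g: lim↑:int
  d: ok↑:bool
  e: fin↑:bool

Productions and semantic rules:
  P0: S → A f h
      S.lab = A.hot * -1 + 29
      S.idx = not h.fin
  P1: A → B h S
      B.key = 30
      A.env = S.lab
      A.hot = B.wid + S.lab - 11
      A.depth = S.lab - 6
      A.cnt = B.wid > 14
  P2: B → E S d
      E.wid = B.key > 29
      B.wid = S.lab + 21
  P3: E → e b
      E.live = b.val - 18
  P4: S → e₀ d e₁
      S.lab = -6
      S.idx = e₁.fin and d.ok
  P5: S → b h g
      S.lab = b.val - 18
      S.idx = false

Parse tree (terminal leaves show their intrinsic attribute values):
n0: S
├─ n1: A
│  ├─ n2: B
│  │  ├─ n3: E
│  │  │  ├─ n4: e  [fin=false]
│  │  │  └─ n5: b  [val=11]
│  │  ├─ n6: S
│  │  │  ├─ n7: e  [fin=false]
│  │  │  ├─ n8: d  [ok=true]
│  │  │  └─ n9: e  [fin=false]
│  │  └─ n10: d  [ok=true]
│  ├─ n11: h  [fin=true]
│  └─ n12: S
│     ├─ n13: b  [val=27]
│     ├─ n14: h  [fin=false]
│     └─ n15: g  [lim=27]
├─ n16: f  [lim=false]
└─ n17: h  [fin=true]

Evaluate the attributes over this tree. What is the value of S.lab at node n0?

1. n2.key = 30  [30]
2. n3.wid = true  [B.key > 29]
3. n4.fin = false  [terminal]
4. n5.val = 11  [terminal]
5. n3.live = -7  [b.val - 18]
6. n7.fin = false  [terminal]
7. n8.ok = true  [terminal]
8. n9.fin = false  [terminal]
9. n6.lab = -6  [-6]
10. n6.idx = false  [e₁.fin and d.ok]
11. n10.ok = true  [terminal]
12. n2.wid = 15  [S.lab + 21]
13. n11.fin = true  [terminal]
14. n13.val = 27  [terminal]
15. n14.fin = false  [terminal]
16. n15.lim = 27  [terminal]
17. n12.lab = 9  [b.val - 18]
18. n12.idx = false  [false]
19. n1.env = 9  [S.lab]
20. n1.hot = 13  [B.wid + S.lab - 11]
21. n1.depth = 3  [S.lab - 6]
22. n1.cnt = true  [B.wid > 14]
23. n16.lim = false  [terminal]
24. n17.fin = true  [terminal]
25. n0.lab = 16  [A.hot * -1 + 29]
26. n0.idx = false  [not h.fin]

16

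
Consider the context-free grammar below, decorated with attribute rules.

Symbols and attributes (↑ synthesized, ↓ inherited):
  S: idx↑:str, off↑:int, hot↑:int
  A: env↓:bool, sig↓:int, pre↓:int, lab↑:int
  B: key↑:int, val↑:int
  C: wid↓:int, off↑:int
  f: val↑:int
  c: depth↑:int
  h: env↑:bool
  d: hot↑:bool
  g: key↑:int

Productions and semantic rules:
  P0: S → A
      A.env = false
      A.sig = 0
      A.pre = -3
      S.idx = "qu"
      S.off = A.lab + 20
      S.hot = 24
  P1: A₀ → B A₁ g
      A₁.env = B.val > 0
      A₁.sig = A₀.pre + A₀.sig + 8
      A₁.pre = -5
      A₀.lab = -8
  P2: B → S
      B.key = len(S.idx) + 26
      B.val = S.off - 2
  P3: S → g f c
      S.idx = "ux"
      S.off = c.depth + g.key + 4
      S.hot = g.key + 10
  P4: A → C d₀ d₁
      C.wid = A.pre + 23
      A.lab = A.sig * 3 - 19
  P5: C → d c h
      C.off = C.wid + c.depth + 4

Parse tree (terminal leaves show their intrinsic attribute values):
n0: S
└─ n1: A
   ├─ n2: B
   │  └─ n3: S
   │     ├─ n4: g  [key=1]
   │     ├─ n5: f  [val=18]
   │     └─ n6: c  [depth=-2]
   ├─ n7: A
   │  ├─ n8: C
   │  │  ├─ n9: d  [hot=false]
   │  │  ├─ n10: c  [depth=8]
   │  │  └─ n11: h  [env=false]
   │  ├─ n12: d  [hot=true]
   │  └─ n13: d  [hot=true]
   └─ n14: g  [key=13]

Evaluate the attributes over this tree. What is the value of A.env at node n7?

true

1. n1.env = false  [false]
2. n1.sig = 0  [0]
3. n1.pre = -3  [-3]
4. n4.key = 1  [terminal]
5. n5.val = 18  [terminal]
6. n6.depth = -2  [terminal]
7. n3.idx = "ux"  ["ux"]
8. n3.off = 3  [c.depth + g.key + 4]
9. n3.hot = 11  [g.key + 10]
10. n2.key = 28  [len(S.idx) + 26]
11. n2.val = 1  [S.off - 2]
12. n7.env = true  [B.val > 0]
13. n7.sig = 5  [A₀.pre + A₀.sig + 8]
14. n7.pre = -5  [-5]
15. n8.wid = 18  [A.pre + 23]
16. n9.hot = false  [terminal]
17. n10.depth = 8  [terminal]
18. n11.env = false  [terminal]
19. n8.off = 30  [C.wid + c.depth + 4]
20. n12.hot = true  [terminal]
21. n13.hot = true  [terminal]
22. n7.lab = -4  [A.sig * 3 - 19]
23. n14.key = 13  [terminal]
24. n1.lab = -8  [-8]
25. n0.idx = "qu"  ["qu"]
26. n0.off = 12  [A.lab + 20]
27. n0.hot = 24  [24]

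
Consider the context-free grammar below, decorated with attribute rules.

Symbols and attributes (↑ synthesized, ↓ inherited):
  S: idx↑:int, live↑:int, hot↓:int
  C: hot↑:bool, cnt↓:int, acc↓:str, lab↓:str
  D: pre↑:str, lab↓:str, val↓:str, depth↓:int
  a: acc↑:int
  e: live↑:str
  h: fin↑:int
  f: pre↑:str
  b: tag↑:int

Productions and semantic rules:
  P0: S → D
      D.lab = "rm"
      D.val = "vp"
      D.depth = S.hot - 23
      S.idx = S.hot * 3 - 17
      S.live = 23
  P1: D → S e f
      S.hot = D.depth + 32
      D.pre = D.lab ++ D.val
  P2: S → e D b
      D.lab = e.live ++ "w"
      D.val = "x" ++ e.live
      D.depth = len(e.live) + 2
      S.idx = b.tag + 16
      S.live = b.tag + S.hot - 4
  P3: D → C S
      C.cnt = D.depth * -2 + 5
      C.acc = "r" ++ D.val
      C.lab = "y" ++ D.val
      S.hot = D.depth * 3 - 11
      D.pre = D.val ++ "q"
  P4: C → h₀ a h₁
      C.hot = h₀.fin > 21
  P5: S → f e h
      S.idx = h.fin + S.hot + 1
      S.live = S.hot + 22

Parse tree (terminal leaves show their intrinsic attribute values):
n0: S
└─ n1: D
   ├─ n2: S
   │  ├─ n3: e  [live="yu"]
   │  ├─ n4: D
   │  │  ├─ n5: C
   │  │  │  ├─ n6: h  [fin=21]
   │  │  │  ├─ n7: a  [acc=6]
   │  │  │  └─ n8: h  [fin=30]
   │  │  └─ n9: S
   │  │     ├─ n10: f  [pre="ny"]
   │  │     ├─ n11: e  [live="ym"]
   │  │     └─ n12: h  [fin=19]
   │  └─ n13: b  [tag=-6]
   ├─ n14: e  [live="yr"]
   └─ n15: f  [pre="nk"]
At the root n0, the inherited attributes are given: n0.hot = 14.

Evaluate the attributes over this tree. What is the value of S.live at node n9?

1. n0.hot = 14  [given at root]
2. n1.lab = "rm"  ["rm"]
3. n1.val = "vp"  ["vp"]
4. n1.depth = -9  [S.hot - 23]
5. n2.hot = 23  [D.depth + 32]
6. n3.live = "yu"  [terminal]
7. n4.lab = "yuw"  [e.live ++ "w"]
8. n4.val = "xyu"  ["x" ++ e.live]
9. n4.depth = 4  [len(e.live) + 2]
10. n5.cnt = -3  [D.depth * -2 + 5]
11. n5.acc = "rxyu"  ["r" ++ D.val]
12. n5.lab = "yxyu"  ["y" ++ D.val]
13. n6.fin = 21  [terminal]
14. n7.acc = 6  [terminal]
15. n8.fin = 30  [terminal]
16. n5.hot = false  [h₀.fin > 21]
17. n9.hot = 1  [D.depth * 3 - 11]
18. n10.pre = "ny"  [terminal]
19. n11.live = "ym"  [terminal]
20. n12.fin = 19  [terminal]
21. n9.idx = 21  [h.fin + S.hot + 1]
22. n9.live = 23  [S.hot + 22]
23. n4.pre = "xyuq"  [D.val ++ "q"]
24. n13.tag = -6  [terminal]
25. n2.idx = 10  [b.tag + 16]
26. n2.live = 13  [b.tag + S.hot - 4]
27. n14.live = "yr"  [terminal]
28. n15.pre = "nk"  [terminal]
29. n1.pre = "rmvp"  [D.lab ++ D.val]
30. n0.idx = 25  [S.hot * 3 - 17]
31. n0.live = 23  [23]

23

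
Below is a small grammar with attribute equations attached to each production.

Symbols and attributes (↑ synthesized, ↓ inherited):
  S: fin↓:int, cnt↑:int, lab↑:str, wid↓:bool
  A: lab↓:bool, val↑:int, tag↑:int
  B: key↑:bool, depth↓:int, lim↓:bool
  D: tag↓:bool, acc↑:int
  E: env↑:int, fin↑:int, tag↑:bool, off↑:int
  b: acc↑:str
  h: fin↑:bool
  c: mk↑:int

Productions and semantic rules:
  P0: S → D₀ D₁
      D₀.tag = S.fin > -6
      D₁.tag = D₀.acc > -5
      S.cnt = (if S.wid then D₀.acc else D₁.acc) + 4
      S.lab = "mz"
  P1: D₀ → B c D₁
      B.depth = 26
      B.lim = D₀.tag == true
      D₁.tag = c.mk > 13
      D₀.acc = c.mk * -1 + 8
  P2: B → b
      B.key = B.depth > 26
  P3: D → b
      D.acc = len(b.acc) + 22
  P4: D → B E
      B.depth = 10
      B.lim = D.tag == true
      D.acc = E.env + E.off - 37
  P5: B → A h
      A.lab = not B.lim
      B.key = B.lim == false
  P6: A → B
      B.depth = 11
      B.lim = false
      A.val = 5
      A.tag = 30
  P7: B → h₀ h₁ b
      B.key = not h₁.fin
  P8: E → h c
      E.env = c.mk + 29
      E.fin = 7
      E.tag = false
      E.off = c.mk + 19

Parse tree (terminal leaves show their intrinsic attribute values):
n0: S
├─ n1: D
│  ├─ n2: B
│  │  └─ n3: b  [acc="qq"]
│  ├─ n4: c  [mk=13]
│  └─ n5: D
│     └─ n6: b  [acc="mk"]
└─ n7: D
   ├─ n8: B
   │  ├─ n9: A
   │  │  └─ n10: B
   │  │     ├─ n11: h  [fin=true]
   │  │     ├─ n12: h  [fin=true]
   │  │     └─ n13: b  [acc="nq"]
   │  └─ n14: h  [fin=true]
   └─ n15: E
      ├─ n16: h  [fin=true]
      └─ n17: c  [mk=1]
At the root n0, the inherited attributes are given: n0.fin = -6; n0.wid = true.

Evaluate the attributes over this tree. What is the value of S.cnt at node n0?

1. n0.fin = -6  [given at root]
2. n0.wid = true  [given at root]
3. n1.tag = false  [S.fin > -6]
4. n2.depth = 26  [26]
5. n2.lim = false  [D₀.tag == true]
6. n3.acc = "qq"  [terminal]
7. n2.key = false  [B.depth > 26]
8. n4.mk = 13  [terminal]
9. n5.tag = false  [c.mk > 13]
10. n6.acc = "mk"  [terminal]
11. n5.acc = 24  [len(b.acc) + 22]
12. n1.acc = -5  [c.mk * -1 + 8]
13. n7.tag = false  [D₀.acc > -5]
14. n8.depth = 10  [10]
15. n8.lim = false  [D.tag == true]
16. n9.lab = true  [not B.lim]
17. n10.depth = 11  [11]
18. n10.lim = false  [false]
19. n11.fin = true  [terminal]
20. n12.fin = true  [terminal]
21. n13.acc = "nq"  [terminal]
22. n10.key = false  [not h₁.fin]
23. n9.val = 5  [5]
24. n9.tag = 30  [30]
25. n14.fin = true  [terminal]
26. n8.key = true  [B.lim == false]
27. n16.fin = true  [terminal]
28. n17.mk = 1  [terminal]
29. n15.env = 30  [c.mk + 29]
30. n15.fin = 7  [7]
31. n15.tag = false  [false]
32. n15.off = 20  [c.mk + 19]
33. n7.acc = 13  [E.env + E.off - 37]
34. n0.cnt = -1  [(if S.wid then D₀.acc else D₁.acc) + 4]
35. n0.lab = "mz"  ["mz"]

-1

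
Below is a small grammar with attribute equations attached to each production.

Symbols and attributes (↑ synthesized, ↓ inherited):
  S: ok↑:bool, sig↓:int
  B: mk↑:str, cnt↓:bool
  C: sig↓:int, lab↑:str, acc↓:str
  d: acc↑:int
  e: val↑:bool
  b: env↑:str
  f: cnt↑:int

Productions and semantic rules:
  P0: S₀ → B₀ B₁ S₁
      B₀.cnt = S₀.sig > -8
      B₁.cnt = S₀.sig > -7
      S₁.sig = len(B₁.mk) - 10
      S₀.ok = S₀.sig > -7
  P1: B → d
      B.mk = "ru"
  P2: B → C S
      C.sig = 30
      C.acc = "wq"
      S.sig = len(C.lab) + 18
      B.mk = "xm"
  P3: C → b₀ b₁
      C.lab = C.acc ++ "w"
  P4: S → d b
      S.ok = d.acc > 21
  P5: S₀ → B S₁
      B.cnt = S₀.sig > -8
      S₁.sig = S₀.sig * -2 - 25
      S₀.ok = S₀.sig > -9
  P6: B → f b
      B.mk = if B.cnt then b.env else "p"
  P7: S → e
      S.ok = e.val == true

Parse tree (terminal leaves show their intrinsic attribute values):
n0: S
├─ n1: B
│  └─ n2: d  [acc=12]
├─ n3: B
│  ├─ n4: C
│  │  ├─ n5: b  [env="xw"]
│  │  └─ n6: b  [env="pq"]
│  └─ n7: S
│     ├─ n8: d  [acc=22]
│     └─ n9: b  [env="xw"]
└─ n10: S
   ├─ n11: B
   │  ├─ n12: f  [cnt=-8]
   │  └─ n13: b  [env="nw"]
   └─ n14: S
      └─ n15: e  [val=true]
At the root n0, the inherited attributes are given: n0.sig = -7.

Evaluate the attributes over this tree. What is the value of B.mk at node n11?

"p"

1. n0.sig = -7  [given at root]
2. n1.cnt = true  [S₀.sig > -8]
3. n2.acc = 12  [terminal]
4. n1.mk = "ru"  ["ru"]
5. n3.cnt = false  [S₀.sig > -7]
6. n4.sig = 30  [30]
7. n4.acc = "wq"  ["wq"]
8. n5.env = "xw"  [terminal]
9. n6.env = "pq"  [terminal]
10. n4.lab = "wqw"  [C.acc ++ "w"]
11. n7.sig = 21  [len(C.lab) + 18]
12. n8.acc = 22  [terminal]
13. n9.env = "xw"  [terminal]
14. n7.ok = true  [d.acc > 21]
15. n3.mk = "xm"  ["xm"]
16. n10.sig = -8  [len(B₁.mk) - 10]
17. n11.cnt = false  [S₀.sig > -8]
18. n12.cnt = -8  [terminal]
19. n13.env = "nw"  [terminal]
20. n11.mk = "p"  [if B.cnt then b.env else "p"]
21. n14.sig = -9  [S₀.sig * -2 - 25]
22. n15.val = true  [terminal]
23. n14.ok = true  [e.val == true]
24. n10.ok = true  [S₀.sig > -9]
25. n0.ok = false  [S₀.sig > -7]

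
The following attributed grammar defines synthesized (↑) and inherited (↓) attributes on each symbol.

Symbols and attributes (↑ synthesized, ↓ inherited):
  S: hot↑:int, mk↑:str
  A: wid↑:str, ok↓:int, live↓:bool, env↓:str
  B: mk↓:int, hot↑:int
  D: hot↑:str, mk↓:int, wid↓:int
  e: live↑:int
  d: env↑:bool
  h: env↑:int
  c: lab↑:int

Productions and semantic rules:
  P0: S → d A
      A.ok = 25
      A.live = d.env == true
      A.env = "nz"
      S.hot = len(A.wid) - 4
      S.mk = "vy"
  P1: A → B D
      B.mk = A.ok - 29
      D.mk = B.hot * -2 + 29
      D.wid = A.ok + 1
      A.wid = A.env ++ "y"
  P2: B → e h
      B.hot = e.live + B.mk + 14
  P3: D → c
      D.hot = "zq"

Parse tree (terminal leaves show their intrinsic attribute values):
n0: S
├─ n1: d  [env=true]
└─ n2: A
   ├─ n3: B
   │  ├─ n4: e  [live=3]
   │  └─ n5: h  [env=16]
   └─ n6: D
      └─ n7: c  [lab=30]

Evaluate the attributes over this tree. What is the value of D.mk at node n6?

1. n1.env = true  [terminal]
2. n2.ok = 25  [25]
3. n2.live = true  [d.env == true]
4. n2.env = "nz"  ["nz"]
5. n3.mk = -4  [A.ok - 29]
6. n4.live = 3  [terminal]
7. n5.env = 16  [terminal]
8. n3.hot = 13  [e.live + B.mk + 14]
9. n6.mk = 3  [B.hot * -2 + 29]
10. n6.wid = 26  [A.ok + 1]
11. n7.lab = 30  [terminal]
12. n6.hot = "zq"  ["zq"]
13. n2.wid = "nzy"  [A.env ++ "y"]
14. n0.hot = -1  [len(A.wid) - 4]
15. n0.mk = "vy"  ["vy"]

3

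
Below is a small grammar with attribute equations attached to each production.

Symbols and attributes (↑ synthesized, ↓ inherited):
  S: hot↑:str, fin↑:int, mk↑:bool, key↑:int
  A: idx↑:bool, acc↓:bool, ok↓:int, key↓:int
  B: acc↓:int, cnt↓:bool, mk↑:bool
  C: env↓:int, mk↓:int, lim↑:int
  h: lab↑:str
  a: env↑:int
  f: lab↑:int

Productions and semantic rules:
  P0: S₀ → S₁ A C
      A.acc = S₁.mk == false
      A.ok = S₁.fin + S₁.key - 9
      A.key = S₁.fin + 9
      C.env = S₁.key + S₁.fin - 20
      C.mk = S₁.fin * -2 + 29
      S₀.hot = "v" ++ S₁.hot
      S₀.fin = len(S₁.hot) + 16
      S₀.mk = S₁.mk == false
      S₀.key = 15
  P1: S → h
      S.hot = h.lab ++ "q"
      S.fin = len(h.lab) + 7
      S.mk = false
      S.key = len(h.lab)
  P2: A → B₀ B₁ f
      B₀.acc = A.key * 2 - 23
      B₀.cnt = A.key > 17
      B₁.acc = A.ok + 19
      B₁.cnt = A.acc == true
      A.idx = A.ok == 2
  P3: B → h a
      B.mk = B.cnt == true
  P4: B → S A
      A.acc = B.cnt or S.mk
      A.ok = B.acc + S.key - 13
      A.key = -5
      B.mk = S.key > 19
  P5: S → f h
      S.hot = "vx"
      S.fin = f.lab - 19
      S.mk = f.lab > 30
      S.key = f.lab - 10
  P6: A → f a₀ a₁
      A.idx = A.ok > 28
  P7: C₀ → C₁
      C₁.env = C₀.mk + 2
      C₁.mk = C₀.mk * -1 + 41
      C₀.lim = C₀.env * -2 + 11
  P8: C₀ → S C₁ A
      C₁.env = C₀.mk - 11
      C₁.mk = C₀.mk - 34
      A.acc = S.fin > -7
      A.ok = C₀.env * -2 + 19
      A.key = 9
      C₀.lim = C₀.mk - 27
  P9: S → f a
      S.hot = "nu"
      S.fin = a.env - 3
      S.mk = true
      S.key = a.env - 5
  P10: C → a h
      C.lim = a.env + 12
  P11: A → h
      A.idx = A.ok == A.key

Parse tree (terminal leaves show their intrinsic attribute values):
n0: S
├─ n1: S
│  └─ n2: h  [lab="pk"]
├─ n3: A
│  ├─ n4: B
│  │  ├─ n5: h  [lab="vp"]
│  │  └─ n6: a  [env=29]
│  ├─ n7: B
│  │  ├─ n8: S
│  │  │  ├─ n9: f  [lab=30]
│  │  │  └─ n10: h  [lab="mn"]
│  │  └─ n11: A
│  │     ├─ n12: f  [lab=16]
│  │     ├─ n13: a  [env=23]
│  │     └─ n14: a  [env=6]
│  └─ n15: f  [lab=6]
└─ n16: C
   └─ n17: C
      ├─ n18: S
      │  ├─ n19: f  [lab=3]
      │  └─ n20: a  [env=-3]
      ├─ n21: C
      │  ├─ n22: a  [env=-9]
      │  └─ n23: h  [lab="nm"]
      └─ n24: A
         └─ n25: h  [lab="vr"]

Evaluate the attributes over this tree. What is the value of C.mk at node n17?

30

1. n2.lab = "pk"  [terminal]
2. n1.hot = "pkq"  [h.lab ++ "q"]
3. n1.fin = 9  [len(h.lab) + 7]
4. n1.mk = false  [false]
5. n1.key = 2  [len(h.lab)]
6. n3.acc = true  [S₁.mk == false]
7. n3.ok = 2  [S₁.fin + S₁.key - 9]
8. n3.key = 18  [S₁.fin + 9]
9. n4.acc = 13  [A.key * 2 - 23]
10. n4.cnt = true  [A.key > 17]
11. n5.lab = "vp"  [terminal]
12. n6.env = 29  [terminal]
13. n4.mk = true  [B.cnt == true]
14. n7.acc = 21  [A.ok + 19]
15. n7.cnt = true  [A.acc == true]
16. n9.lab = 30  [terminal]
17. n10.lab = "mn"  [terminal]
18. n8.hot = "vx"  ["vx"]
19. n8.fin = 11  [f.lab - 19]
20. n8.mk = false  [f.lab > 30]
21. n8.key = 20  [f.lab - 10]
22. n11.acc = true  [B.cnt or S.mk]
23. n11.ok = 28  [B.acc + S.key - 13]
24. n11.key = -5  [-5]
25. n12.lab = 16  [terminal]
26. n13.env = 23  [terminal]
27. n14.env = 6  [terminal]
28. n11.idx = false  [A.ok > 28]
29. n7.mk = true  [S.key > 19]
30. n15.lab = 6  [terminal]
31. n3.idx = true  [A.ok == 2]
32. n16.env = -9  [S₁.key + S₁.fin - 20]
33. n16.mk = 11  [S₁.fin * -2 + 29]
34. n17.env = 13  [C₀.mk + 2]
35. n17.mk = 30  [C₀.mk * -1 + 41]
36. n19.lab = 3  [terminal]
37. n20.env = -3  [terminal]
38. n18.hot = "nu"  ["nu"]
39. n18.fin = -6  [a.env - 3]
40. n18.mk = true  [true]
41. n18.key = -8  [a.env - 5]
42. n21.env = 19  [C₀.mk - 11]
43. n21.mk = -4  [C₀.mk - 34]
44. n22.env = -9  [terminal]
45. n23.lab = "nm"  [terminal]
46. n21.lim = 3  [a.env + 12]
47. n24.acc = true  [S.fin > -7]
48. n24.ok = -7  [C₀.env * -2 + 19]
49. n24.key = 9  [9]
50. n25.lab = "vr"  [terminal]
51. n24.idx = false  [A.ok == A.key]
52. n17.lim = 3  [C₀.mk - 27]
53. n16.lim = 29  [C₀.env * -2 + 11]
54. n0.hot = "vpkq"  ["v" ++ S₁.hot]
55. n0.fin = 19  [len(S₁.hot) + 16]
56. n0.mk = true  [S₁.mk == false]
57. n0.key = 15  [15]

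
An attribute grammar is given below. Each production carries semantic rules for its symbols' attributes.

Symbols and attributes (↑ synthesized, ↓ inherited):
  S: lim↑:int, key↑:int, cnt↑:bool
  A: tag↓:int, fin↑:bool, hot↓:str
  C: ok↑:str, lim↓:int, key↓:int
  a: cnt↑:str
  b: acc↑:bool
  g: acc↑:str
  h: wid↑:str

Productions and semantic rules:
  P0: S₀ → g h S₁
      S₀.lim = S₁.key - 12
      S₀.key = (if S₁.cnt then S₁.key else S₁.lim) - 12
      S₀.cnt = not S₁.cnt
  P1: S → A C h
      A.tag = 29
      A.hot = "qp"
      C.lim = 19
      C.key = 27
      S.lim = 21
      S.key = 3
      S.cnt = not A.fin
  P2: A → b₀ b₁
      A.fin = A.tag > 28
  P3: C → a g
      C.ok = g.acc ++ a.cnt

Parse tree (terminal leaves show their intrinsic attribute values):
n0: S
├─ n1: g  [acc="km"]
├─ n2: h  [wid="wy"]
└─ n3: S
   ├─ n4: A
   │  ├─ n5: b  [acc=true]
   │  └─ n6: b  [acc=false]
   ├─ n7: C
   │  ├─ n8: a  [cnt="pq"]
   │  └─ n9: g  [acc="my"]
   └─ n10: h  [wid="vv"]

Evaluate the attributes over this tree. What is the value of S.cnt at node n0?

true

1. n1.acc = "km"  [terminal]
2. n2.wid = "wy"  [terminal]
3. n4.tag = 29  [29]
4. n4.hot = "qp"  ["qp"]
5. n5.acc = true  [terminal]
6. n6.acc = false  [terminal]
7. n4.fin = true  [A.tag > 28]
8. n7.lim = 19  [19]
9. n7.key = 27  [27]
10. n8.cnt = "pq"  [terminal]
11. n9.acc = "my"  [terminal]
12. n7.ok = "mypq"  [g.acc ++ a.cnt]
13. n10.wid = "vv"  [terminal]
14. n3.lim = 21  [21]
15. n3.key = 3  [3]
16. n3.cnt = false  [not A.fin]
17. n0.lim = -9  [S₁.key - 12]
18. n0.key = 9  [(if S₁.cnt then S₁.key else S₁.lim) - 12]
19. n0.cnt = true  [not S₁.cnt]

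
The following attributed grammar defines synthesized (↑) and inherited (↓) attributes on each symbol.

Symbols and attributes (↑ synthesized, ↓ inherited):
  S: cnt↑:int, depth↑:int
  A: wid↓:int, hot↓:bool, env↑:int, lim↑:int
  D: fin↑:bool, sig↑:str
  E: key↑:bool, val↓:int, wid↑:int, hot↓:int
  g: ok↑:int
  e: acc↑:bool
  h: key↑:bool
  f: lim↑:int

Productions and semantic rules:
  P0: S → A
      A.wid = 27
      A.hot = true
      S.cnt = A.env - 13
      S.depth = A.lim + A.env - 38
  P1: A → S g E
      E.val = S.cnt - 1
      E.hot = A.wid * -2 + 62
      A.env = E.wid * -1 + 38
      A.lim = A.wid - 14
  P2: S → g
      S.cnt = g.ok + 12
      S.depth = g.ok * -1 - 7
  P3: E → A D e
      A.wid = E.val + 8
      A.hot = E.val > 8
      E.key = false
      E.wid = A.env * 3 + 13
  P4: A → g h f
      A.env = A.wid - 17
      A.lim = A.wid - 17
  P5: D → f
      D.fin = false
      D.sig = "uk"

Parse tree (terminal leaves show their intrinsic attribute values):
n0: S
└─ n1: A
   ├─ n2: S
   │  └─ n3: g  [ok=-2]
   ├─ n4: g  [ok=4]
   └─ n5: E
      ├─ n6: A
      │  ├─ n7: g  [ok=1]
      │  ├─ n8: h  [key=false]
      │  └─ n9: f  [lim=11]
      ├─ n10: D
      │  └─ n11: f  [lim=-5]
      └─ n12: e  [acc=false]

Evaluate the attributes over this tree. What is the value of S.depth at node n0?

0

1. n1.wid = 27  [27]
2. n1.hot = true  [true]
3. n3.ok = -2  [terminal]
4. n2.cnt = 10  [g.ok + 12]
5. n2.depth = -5  [g.ok * -1 - 7]
6. n4.ok = 4  [terminal]
7. n5.val = 9  [S.cnt - 1]
8. n5.hot = 8  [A.wid * -2 + 62]
9. n6.wid = 17  [E.val + 8]
10. n6.hot = true  [E.val > 8]
11. n7.ok = 1  [terminal]
12. n8.key = false  [terminal]
13. n9.lim = 11  [terminal]
14. n6.env = 0  [A.wid - 17]
15. n6.lim = 0  [A.wid - 17]
16. n11.lim = -5  [terminal]
17. n10.fin = false  [false]
18. n10.sig = "uk"  ["uk"]
19. n12.acc = false  [terminal]
20. n5.key = false  [false]
21. n5.wid = 13  [A.env * 3 + 13]
22. n1.env = 25  [E.wid * -1 + 38]
23. n1.lim = 13  [A.wid - 14]
24. n0.cnt = 12  [A.env - 13]
25. n0.depth = 0  [A.lim + A.env - 38]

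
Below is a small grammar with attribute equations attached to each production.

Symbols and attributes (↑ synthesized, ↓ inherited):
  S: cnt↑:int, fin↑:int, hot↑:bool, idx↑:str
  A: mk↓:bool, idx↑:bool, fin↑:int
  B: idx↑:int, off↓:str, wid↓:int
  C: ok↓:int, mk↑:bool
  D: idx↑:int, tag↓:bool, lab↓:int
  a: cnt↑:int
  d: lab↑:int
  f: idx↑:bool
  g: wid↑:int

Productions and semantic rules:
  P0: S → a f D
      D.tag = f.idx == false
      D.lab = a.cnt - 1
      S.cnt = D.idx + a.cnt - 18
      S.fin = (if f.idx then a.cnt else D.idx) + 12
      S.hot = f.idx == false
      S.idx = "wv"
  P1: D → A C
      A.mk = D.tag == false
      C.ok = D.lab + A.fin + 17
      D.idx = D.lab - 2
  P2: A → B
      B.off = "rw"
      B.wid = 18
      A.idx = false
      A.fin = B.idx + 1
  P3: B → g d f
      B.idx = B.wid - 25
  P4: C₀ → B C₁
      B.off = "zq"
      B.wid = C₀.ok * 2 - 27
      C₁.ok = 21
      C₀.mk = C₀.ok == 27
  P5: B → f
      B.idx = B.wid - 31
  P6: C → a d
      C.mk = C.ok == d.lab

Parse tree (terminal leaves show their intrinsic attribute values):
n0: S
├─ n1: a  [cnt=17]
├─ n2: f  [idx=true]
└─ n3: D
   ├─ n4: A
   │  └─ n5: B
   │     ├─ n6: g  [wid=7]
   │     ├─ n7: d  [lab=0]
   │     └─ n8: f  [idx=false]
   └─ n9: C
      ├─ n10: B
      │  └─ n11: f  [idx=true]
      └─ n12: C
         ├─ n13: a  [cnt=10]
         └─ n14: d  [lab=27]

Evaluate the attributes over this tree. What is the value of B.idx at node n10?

-4

1. n1.cnt = 17  [terminal]
2. n2.idx = true  [terminal]
3. n3.tag = false  [f.idx == false]
4. n3.lab = 16  [a.cnt - 1]
5. n4.mk = true  [D.tag == false]
6. n5.off = "rw"  ["rw"]
7. n5.wid = 18  [18]
8. n6.wid = 7  [terminal]
9. n7.lab = 0  [terminal]
10. n8.idx = false  [terminal]
11. n5.idx = -7  [B.wid - 25]
12. n4.idx = false  [false]
13. n4.fin = -6  [B.idx + 1]
14. n9.ok = 27  [D.lab + A.fin + 17]
15. n10.off = "zq"  ["zq"]
16. n10.wid = 27  [C₀.ok * 2 - 27]
17. n11.idx = true  [terminal]
18. n10.idx = -4  [B.wid - 31]
19. n12.ok = 21  [21]
20. n13.cnt = 10  [terminal]
21. n14.lab = 27  [terminal]
22. n12.mk = false  [C.ok == d.lab]
23. n9.mk = true  [C₀.ok == 27]
24. n3.idx = 14  [D.lab - 2]
25. n0.cnt = 13  [D.idx + a.cnt - 18]
26. n0.fin = 29  [(if f.idx then a.cnt else D.idx) + 12]
27. n0.hot = false  [f.idx == false]
28. n0.idx = "wv"  ["wv"]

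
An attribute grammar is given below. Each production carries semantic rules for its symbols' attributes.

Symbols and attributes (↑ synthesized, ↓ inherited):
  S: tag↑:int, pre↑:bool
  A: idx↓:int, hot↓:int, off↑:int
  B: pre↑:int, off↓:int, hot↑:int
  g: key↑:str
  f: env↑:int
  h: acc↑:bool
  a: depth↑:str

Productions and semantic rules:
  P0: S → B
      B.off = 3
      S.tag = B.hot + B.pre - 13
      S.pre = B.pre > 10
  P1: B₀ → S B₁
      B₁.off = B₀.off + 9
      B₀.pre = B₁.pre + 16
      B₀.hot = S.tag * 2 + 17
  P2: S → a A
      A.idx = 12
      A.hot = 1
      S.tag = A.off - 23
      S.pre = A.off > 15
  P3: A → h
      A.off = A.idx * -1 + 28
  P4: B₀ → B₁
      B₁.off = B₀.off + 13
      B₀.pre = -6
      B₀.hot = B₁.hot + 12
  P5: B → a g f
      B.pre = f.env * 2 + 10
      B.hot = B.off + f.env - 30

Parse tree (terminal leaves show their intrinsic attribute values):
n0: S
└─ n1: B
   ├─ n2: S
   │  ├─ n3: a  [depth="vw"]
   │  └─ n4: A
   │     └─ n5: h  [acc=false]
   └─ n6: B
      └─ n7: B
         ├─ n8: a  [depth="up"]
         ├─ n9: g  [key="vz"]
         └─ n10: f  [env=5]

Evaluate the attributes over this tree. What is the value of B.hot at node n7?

0

1. n1.off = 3  [3]
2. n3.depth = "vw"  [terminal]
3. n4.idx = 12  [12]
4. n4.hot = 1  [1]
5. n5.acc = false  [terminal]
6. n4.off = 16  [A.idx * -1 + 28]
7. n2.tag = -7  [A.off - 23]
8. n2.pre = true  [A.off > 15]
9. n6.off = 12  [B₀.off + 9]
10. n7.off = 25  [B₀.off + 13]
11. n8.depth = "up"  [terminal]
12. n9.key = "vz"  [terminal]
13. n10.env = 5  [terminal]
14. n7.pre = 20  [f.env * 2 + 10]
15. n7.hot = 0  [B.off + f.env - 30]
16. n6.pre = -6  [-6]
17. n6.hot = 12  [B₁.hot + 12]
18. n1.pre = 10  [B₁.pre + 16]
19. n1.hot = 3  [S.tag * 2 + 17]
20. n0.tag = 0  [B.hot + B.pre - 13]
21. n0.pre = false  [B.pre > 10]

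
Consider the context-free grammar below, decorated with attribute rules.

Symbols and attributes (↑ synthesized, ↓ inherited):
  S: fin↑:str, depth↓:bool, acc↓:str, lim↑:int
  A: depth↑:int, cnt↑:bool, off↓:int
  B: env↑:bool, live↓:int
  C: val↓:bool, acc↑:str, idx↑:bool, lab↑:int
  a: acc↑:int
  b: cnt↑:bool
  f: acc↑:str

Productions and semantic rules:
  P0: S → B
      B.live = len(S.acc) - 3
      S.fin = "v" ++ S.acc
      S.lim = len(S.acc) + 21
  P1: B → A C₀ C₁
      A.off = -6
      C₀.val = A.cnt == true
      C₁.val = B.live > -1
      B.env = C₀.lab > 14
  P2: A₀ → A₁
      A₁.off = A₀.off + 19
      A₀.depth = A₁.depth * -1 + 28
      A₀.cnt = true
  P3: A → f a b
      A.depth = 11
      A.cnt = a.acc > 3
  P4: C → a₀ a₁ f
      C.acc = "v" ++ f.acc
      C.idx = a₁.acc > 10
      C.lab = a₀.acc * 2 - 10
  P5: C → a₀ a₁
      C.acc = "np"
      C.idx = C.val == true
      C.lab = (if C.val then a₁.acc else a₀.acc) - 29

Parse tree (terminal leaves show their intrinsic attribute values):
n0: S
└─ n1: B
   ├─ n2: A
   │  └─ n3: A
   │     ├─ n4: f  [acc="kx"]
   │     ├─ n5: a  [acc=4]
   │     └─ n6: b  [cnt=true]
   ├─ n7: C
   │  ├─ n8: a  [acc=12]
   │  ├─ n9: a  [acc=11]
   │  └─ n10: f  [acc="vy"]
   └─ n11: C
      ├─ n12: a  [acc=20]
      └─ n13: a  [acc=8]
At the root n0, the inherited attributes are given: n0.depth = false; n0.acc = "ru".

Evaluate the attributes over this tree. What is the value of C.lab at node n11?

-9

1. n0.depth = false  [given at root]
2. n0.acc = "ru"  [given at root]
3. n1.live = -1  [len(S.acc) - 3]
4. n2.off = -6  [-6]
5. n3.off = 13  [A₀.off + 19]
6. n4.acc = "kx"  [terminal]
7. n5.acc = 4  [terminal]
8. n6.cnt = true  [terminal]
9. n3.depth = 11  [11]
10. n3.cnt = true  [a.acc > 3]
11. n2.depth = 17  [A₁.depth * -1 + 28]
12. n2.cnt = true  [true]
13. n7.val = true  [A.cnt == true]
14. n8.acc = 12  [terminal]
15. n9.acc = 11  [terminal]
16. n10.acc = "vy"  [terminal]
17. n7.acc = "vvy"  ["v" ++ f.acc]
18. n7.idx = true  [a₁.acc > 10]
19. n7.lab = 14  [a₀.acc * 2 - 10]
20. n11.val = false  [B.live > -1]
21. n12.acc = 20  [terminal]
22. n13.acc = 8  [terminal]
23. n11.acc = "np"  ["np"]
24. n11.idx = false  [C.val == true]
25. n11.lab = -9  [(if C.val then a₁.acc else a₀.acc) - 29]
26. n1.env = false  [C₀.lab > 14]
27. n0.fin = "vru"  ["v" ++ S.acc]
28. n0.lim = 23  [len(S.acc) + 21]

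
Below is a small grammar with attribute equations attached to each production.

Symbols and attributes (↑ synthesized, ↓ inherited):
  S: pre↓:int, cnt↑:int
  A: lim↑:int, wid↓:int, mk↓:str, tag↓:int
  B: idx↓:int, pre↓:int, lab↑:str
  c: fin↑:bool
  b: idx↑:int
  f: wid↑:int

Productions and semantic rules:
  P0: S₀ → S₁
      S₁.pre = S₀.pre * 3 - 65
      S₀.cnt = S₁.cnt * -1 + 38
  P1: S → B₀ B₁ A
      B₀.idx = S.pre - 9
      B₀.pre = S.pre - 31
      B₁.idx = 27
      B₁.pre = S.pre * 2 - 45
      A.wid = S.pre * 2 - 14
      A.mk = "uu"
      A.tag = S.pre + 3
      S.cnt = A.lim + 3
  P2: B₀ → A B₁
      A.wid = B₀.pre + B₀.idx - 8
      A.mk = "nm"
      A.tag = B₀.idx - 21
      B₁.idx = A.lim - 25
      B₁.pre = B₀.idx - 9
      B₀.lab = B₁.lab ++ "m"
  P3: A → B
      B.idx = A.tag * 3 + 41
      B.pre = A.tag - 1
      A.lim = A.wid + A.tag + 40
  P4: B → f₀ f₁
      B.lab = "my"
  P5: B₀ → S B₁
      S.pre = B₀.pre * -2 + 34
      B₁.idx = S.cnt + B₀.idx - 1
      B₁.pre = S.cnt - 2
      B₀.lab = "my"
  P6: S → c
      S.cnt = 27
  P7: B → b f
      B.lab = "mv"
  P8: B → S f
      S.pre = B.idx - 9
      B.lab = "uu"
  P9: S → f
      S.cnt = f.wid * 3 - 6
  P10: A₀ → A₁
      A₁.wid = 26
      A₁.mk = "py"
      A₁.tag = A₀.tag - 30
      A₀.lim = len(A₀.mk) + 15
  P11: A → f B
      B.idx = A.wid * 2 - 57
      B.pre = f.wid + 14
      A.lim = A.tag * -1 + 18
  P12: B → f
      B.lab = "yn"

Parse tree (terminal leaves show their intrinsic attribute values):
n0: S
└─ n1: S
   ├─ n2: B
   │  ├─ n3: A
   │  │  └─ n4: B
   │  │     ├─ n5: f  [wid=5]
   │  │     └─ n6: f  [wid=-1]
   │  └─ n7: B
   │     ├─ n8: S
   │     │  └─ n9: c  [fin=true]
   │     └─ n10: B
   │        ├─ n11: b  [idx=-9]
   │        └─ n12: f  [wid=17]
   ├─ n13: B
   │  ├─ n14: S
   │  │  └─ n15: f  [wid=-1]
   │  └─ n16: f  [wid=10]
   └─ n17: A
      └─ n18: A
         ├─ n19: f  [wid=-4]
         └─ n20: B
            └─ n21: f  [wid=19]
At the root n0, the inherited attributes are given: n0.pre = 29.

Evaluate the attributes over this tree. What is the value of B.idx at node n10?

29

1. n0.pre = 29  [given at root]
2. n1.pre = 22  [S₀.pre * 3 - 65]
3. n2.idx = 13  [S.pre - 9]
4. n2.pre = -9  [S.pre - 31]
5. n3.wid = -4  [B₀.pre + B₀.idx - 8]
6. n3.mk = "nm"  ["nm"]
7. n3.tag = -8  [B₀.idx - 21]
8. n4.idx = 17  [A.tag * 3 + 41]
9. n4.pre = -9  [A.tag - 1]
10. n5.wid = 5  [terminal]
11. n6.wid = -1  [terminal]
12. n4.lab = "my"  ["my"]
13. n3.lim = 28  [A.wid + A.tag + 40]
14. n7.idx = 3  [A.lim - 25]
15. n7.pre = 4  [B₀.idx - 9]
16. n8.pre = 26  [B₀.pre * -2 + 34]
17. n9.fin = true  [terminal]
18. n8.cnt = 27  [27]
19. n10.idx = 29  [S.cnt + B₀.idx - 1]
20. n10.pre = 25  [S.cnt - 2]
21. n11.idx = -9  [terminal]
22. n12.wid = 17  [terminal]
23. n10.lab = "mv"  ["mv"]
24. n7.lab = "my"  ["my"]
25. n2.lab = "mym"  [B₁.lab ++ "m"]
26. n13.idx = 27  [27]
27. n13.pre = -1  [S.pre * 2 - 45]
28. n14.pre = 18  [B.idx - 9]
29. n15.wid = -1  [terminal]
30. n14.cnt = -9  [f.wid * 3 - 6]
31. n16.wid = 10  [terminal]
32. n13.lab = "uu"  ["uu"]
33. n17.wid = 30  [S.pre * 2 - 14]
34. n17.mk = "uu"  ["uu"]
35. n17.tag = 25  [S.pre + 3]
36. n18.wid = 26  [26]
37. n18.mk = "py"  ["py"]
38. n18.tag = -5  [A₀.tag - 30]
39. n19.wid = -4  [terminal]
40. n20.idx = -5  [A.wid * 2 - 57]
41. n20.pre = 10  [f.wid + 14]
42. n21.wid = 19  [terminal]
43. n20.lab = "yn"  ["yn"]
44. n18.lim = 23  [A.tag * -1 + 18]
45. n17.lim = 17  [len(A₀.mk) + 15]
46. n1.cnt = 20  [A.lim + 3]
47. n0.cnt = 18  [S₁.cnt * -1 + 38]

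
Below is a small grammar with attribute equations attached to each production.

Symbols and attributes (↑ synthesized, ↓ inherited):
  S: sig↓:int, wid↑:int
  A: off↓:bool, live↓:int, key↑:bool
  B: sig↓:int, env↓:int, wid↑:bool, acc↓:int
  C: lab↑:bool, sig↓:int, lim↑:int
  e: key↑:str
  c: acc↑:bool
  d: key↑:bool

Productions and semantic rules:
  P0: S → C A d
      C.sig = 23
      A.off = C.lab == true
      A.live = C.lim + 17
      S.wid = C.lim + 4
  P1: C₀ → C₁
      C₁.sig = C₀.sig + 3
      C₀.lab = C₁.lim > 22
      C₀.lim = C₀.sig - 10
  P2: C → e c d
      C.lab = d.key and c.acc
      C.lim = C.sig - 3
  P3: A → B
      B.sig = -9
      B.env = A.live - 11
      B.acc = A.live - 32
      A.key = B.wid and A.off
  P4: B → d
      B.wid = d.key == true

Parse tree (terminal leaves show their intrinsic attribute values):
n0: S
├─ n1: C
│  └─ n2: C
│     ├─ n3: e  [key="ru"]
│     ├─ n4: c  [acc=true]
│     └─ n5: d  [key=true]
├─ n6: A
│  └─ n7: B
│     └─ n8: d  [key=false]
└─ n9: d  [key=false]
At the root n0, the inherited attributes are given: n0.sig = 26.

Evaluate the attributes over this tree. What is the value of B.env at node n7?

19

1. n0.sig = 26  [given at root]
2. n1.sig = 23  [23]
3. n2.sig = 26  [C₀.sig + 3]
4. n3.key = "ru"  [terminal]
5. n4.acc = true  [terminal]
6. n5.key = true  [terminal]
7. n2.lab = true  [d.key and c.acc]
8. n2.lim = 23  [C.sig - 3]
9. n1.lab = true  [C₁.lim > 22]
10. n1.lim = 13  [C₀.sig - 10]
11. n6.off = true  [C.lab == true]
12. n6.live = 30  [C.lim + 17]
13. n7.sig = -9  [-9]
14. n7.env = 19  [A.live - 11]
15. n7.acc = -2  [A.live - 32]
16. n8.key = false  [terminal]
17. n7.wid = false  [d.key == true]
18. n6.key = false  [B.wid and A.off]
19. n9.key = false  [terminal]
20. n0.wid = 17  [C.lim + 4]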